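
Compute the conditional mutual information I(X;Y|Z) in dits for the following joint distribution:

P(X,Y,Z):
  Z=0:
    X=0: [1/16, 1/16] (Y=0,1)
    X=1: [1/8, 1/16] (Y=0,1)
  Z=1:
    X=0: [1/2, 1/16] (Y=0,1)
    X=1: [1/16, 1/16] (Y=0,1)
0.0206 dits

Conditional mutual information: I(X;Y|Z) = H(X|Z) + H(Y|Z) - H(X,Y|Z)

H(Z) = 0.2697
H(X,Z) = 0.5026 → H(X|Z) = 0.2329
H(Y,Z) = 0.5026 → H(Y|Z) = 0.2329
H(X,Y,Z) = 0.7149 → H(X,Y|Z) = 0.4452

I(X;Y|Z) = 0.2329 + 0.2329 - 0.4452 = 0.0206 dits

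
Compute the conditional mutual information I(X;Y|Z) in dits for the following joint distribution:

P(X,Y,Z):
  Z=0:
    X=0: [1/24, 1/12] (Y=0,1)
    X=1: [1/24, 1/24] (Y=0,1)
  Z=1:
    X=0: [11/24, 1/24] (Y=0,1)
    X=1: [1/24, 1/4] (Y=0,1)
0.1133 dits

Conditional mutual information: I(X;Y|Z) = H(X|Z) + H(Y|Z) - H(X,Y|Z)

H(Z) = 0.2222
H(X,Z) = 0.5094 → H(X|Z) = 0.2872
H(Y,Z) = 0.5094 → H(Y|Z) = 0.2872
H(X,Y,Z) = 0.6833 → H(X,Y|Z) = 0.4610

I(X;Y|Z) = 0.2872 + 0.2872 - 0.4610 = 0.1133 dits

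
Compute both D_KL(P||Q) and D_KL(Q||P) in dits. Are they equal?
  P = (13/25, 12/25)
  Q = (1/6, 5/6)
D_KL(P||Q) = 0.1420, D_KL(Q||P) = 0.1173

KL divergence is not symmetric: D_KL(P||Q) ≠ D_KL(Q||P) in general.

D_KL(P||Q) = 0.1420 dits
D_KL(Q||P) = 0.1173 dits

No, they are not equal!

This asymmetry is why KL divergence is not a true distance metric.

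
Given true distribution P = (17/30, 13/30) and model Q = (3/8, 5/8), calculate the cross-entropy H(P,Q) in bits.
1.0957 bits

Cross-entropy: H(P,Q) = -Σ p(x) log q(x)

Alternatively: H(P,Q) = H(P) + D_KL(P||Q)
H(P) = 0.9871 bits
D_KL(P||Q) = 0.1085 bits

H(P,Q) = 0.9871 + 0.1085 = 1.0957 bits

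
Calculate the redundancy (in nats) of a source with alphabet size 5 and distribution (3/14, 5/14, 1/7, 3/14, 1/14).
0.1150 nats

Redundancy measures how far a source is from maximum entropy:
R = H_max - H(X)

Maximum entropy for 5 symbols: H_max = log_e(5) = 1.6094 nats
Actual entropy: H(X) = 1.4944 nats
Redundancy: R = 1.6094 - 1.4944 = 0.1150 nats

This redundancy represents potential for compression: the source could be compressed by 0.1150 nats per symbol.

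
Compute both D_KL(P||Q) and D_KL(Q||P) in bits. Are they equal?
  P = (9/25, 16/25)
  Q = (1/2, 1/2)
D_KL(P||Q) = 0.0573, D_KL(Q||P) = 0.0589

KL divergence is not symmetric: D_KL(P||Q) ≠ D_KL(Q||P) in general.

D_KL(P||Q) = 0.0573 bits
D_KL(Q||P) = 0.0589 bits

No, they are not equal!

This asymmetry is why KL divergence is not a true distance metric.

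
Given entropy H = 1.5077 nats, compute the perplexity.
4.5163

Perplexity is e^H (or exp(H) for natural log).

H = 1.5077 nats
Perplexity = e^1.5077 = 4.5163

Interpretation: The model's uncertainty is equivalent to choosing uniformly among 4.5 options.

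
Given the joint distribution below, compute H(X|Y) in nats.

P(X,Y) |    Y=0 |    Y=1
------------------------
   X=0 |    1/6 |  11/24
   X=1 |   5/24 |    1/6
0.6201 nats

Using the chain rule: H(X|Y) = H(X,Y) - H(Y)

First, compute H(X,Y) = 1.2816 nats

Marginal P(Y) = (3/8, 5/8)
H(Y) = 0.6616 nats

H(X|Y) = H(X,Y) - H(Y) = 1.2816 - 0.6616 = 0.6201 nats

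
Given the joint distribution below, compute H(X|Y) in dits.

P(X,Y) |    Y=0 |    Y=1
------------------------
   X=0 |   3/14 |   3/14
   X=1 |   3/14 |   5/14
0.2932 dits

Using the chain rule: H(X|Y) = H(X,Y) - H(Y)

First, compute H(X,Y) = 0.5898 dits

Marginal P(Y) = (3/7, 4/7)
H(Y) = 0.2966 dits

H(X|Y) = H(X,Y) - H(Y) = 0.5898 - 0.2966 = 0.2932 dits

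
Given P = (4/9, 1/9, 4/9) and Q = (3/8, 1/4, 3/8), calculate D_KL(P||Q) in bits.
0.0879 bits

KL divergence: D_KL(P||Q) = Σ p(x) log(p(x)/q(x))

Computing term by term:
  x=0: 4/9 × log_2[(4/9)/(3/8)] = 4/9 × 0.2451 = 0.1089
  x=1: 1/9 × log_2[(1/9)/(1/4)] = 1/9 × -1.1699 = -0.1300
  x=2: 4/9 × log_2[(4/9)/(3/8)] = 4/9 × 0.2451 = 0.1089

D_KL(P||Q) = 0.0879 bits

Note: KL divergence is always non-negative and equals 0 iff P = Q.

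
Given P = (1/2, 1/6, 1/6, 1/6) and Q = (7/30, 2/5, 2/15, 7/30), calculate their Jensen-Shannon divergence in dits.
0.0231 dits

Jensen-Shannon divergence is:
JSD(P||Q) = 0.5 × D_KL(P||M) + 0.5 × D_KL(Q||M)
where M = 0.5 × (P + Q) is the mixture distribution.

M = 0.5 × (1/2, 1/6, 1/6, 1/6) + 0.5 × (7/30, 2/5, 2/15, 7/30) = (11/30, 0.283333, 3/20, 1/5)

D_KL(P||M) = 0.0234 dits
D_KL(Q||M) = 0.0229 dits

JSD(P||Q) = 0.5 × 0.0234 + 0.5 × 0.0229 = 0.0231 dits

Unlike KL divergence, JSD is symmetric and bounded: 0 ≤ JSD ≤ log(2).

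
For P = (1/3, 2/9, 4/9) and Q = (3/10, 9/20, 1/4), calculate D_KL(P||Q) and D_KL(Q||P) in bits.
D_KL(P||Q) = 0.1934, D_KL(Q||P) = 0.2049

KL divergence is not symmetric: D_KL(P||Q) ≠ D_KL(Q||P) in general.

D_KL(P||Q) = 0.1934 bits
D_KL(Q||P) = 0.2049 bits

No, they are not equal!

This asymmetry is why KL divergence is not a true distance metric.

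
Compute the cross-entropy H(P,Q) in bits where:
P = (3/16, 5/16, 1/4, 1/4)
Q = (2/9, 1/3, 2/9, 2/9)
1.9871 bits

Cross-entropy: H(P,Q) = -Σ p(x) log q(x)

Alternatively: H(P,Q) = H(P) + D_KL(P||Q)
H(P) = 1.9772 bits
D_KL(P||Q) = 0.0099 bits

H(P,Q) = 1.9772 + 0.0099 = 1.9871 bits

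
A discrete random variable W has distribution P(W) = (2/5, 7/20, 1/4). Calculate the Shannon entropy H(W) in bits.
1.5589 bits

Shannon entropy is H(X) = -Σ p(x) log p(x).

For P = (2/5, 7/20, 1/4):
H = -2/5 × log_2(2/5) -7/20 × log_2(7/20) -1/4 × log_2(1/4)
H = 1.5589 bits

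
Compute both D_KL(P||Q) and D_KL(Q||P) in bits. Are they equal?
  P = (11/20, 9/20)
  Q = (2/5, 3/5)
D_KL(P||Q) = 0.0659, D_KL(Q||P) = 0.0652

KL divergence is not symmetric: D_KL(P||Q) ≠ D_KL(Q||P) in general.

D_KL(P||Q) = 0.0659 bits
D_KL(Q||P) = 0.0652 bits

No, they are not equal!

This asymmetry is why KL divergence is not a true distance metric.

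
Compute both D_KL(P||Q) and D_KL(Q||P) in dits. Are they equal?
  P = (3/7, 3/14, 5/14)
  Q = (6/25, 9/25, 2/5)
D_KL(P||Q) = 0.0421, D_KL(Q||P) = 0.0404

KL divergence is not symmetric: D_KL(P||Q) ≠ D_KL(Q||P) in general.

D_KL(P||Q) = 0.0421 dits
D_KL(Q||P) = 0.0404 dits

No, they are not equal!

This asymmetry is why KL divergence is not a true distance metric.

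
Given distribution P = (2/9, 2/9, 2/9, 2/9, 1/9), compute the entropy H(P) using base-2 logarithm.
2.2810 bits

Shannon entropy is H(X) = -Σ p(x) log p(x).

For P = (2/9, 2/9, 2/9, 2/9, 1/9):
H = -2/9 × log_2(2/9) -2/9 × log_2(2/9) -2/9 × log_2(2/9) -2/9 × log_2(2/9) -1/9 × log_2(1/9)
H = 2.2810 bits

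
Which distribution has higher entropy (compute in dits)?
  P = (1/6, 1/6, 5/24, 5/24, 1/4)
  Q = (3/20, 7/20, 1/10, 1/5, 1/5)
P

Computing entropies in dits:
H(P) = 0.6937
H(Q) = 0.6628

Distribution P has higher entropy.

Intuition: The distribution closer to uniform (more spread out) has higher entropy.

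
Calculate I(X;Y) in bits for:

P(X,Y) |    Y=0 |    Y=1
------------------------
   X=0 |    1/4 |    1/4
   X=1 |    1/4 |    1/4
0.0000 bits

Mutual information: I(X;Y) = H(X) + H(Y) - H(X,Y)

Marginals:
P(X) = (1/2, 1/2), H(X) = 1.0000 bits
P(Y) = (1/2, 1/2), H(Y) = 1.0000 bits

Joint entropy: H(X,Y) = 2.0000 bits

I(X;Y) = 1.0000 + 1.0000 - 2.0000 = 0.0000 bits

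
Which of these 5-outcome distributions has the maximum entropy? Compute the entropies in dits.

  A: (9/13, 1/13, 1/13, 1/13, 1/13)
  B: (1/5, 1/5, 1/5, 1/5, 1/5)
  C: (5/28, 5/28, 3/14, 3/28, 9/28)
B

For a discrete distribution over n outcomes, entropy is maximized by the uniform distribution.

Computing entropies:
H(A) = 0.4533 dits
H(B) = 0.6990 dits
H(C) = 0.6729 dits

The uniform distribution (where all probabilities equal 1/5) achieves the maximum entropy of log_10(5) = 0.6990 dits.

Distribution B has the highest entropy.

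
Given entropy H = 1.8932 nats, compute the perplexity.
6.6406

Perplexity is e^H (or exp(H) for natural log).

H = 1.8932 nats
Perplexity = e^1.8932 = 6.6406

Interpretation: The model's uncertainty is equivalent to choosing uniformly among 6.6 options.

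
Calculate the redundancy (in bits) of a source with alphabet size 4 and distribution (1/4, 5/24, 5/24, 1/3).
0.0287 bits

Redundancy measures how far a source is from maximum entropy:
R = H_max - H(X)

Maximum entropy for 4 symbols: H_max = log_2(4) = 2.0000 bits
Actual entropy: H(X) = 1.9713 bits
Redundancy: R = 2.0000 - 1.9713 = 0.0287 bits

This redundancy represents potential for compression: the source could be compressed by 0.0287 bits per symbol.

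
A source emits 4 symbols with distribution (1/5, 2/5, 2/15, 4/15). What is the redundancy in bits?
0.1108 bits

Redundancy measures how far a source is from maximum entropy:
R = H_max - H(X)

Maximum entropy for 4 symbols: H_max = log_2(4) = 2.0000 bits
Actual entropy: H(X) = 1.8892 bits
Redundancy: R = 2.0000 - 1.8892 = 0.1108 bits

This redundancy represents potential for compression: the source could be compressed by 0.1108 bits per symbol.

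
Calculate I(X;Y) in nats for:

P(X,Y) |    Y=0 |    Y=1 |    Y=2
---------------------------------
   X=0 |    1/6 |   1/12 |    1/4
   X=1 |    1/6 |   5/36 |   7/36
0.0105 nats

Mutual information: I(X;Y) = H(X) + H(Y) - H(X,Y)

Marginals:
P(X) = (1/2, 1/2), H(X) = 0.6931 nats
P(Y) = (1/3, 2/9, 4/9), H(Y) = 1.0609 nats

Joint entropy: H(X,Y) = 1.7435 nats

I(X;Y) = 0.6931 + 1.0609 - 1.7435 = 0.0105 nats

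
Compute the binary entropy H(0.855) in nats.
0.4139 nats

The binary entropy function is:
H(p) = -p log(p) - (1-p) log(1-p)

H(0.855) = -0.855 × log_e(0.855) - 0.145 × log_e(0.145)
H(0.855) = 0.4139 nats

Note: Binary entropy is maximized at p=0.5 (H=1 bit) and minimized at p=0 or p=1 (H=0).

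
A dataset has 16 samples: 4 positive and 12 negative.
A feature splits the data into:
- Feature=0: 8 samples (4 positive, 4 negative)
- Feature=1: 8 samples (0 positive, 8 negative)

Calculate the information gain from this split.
0.3113 bits

Information Gain = H(Y) - H(Y|Feature)

Before split:
P(positive) = 4/16 = 0.2500
H(Y) = 0.8113 bits

After split:
Feature=0: H = 1.0000 bits (weight = 8/16)
Feature=1: H = 0.0000 bits (weight = 8/16)
H(Y|Feature) = (8/16)×1.0000 + (8/16)×0.0000 = 0.5000 bits

Information Gain = 0.8113 - 0.5000 = 0.3113 bits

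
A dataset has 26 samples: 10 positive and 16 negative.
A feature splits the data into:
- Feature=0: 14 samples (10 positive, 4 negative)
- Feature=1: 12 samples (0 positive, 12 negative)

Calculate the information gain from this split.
0.4965 bits

Information Gain = H(Y) - H(Y|Feature)

Before split:
P(positive) = 10/26 = 0.3846
H(Y) = 0.9612 bits

After split:
Feature=0: H = 0.8631 bits (weight = 14/26)
Feature=1: H = 0.0000 bits (weight = 12/26)
H(Y|Feature) = (14/26)×0.8631 + (12/26)×0.0000 = 0.4648 bits

Information Gain = 0.9612 - 0.4648 = 0.4965 bits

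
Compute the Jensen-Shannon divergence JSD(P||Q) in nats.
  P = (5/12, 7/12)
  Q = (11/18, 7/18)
0.0190 nats

Jensen-Shannon divergence is:
JSD(P||Q) = 0.5 × D_KL(P||M) + 0.5 × D_KL(Q||M)
where M = 0.5 × (P + Q) is the mixture distribution.

M = 0.5 × (5/12, 7/12) + 0.5 × (11/18, 7/18) = (0.513889, 0.486111)

D_KL(P||M) = 0.0190 nats
D_KL(Q||M) = 0.0191 nats

JSD(P||Q) = 0.5 × 0.0190 + 0.5 × 0.0191 = 0.0190 nats

Unlike KL divergence, JSD is symmetric and bounded: 0 ≤ JSD ≤ log(2).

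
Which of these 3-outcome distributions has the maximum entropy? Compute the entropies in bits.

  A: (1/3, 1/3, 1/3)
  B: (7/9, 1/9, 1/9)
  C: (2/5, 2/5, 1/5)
A

For a discrete distribution over n outcomes, entropy is maximized by the uniform distribution.

Computing entropies:
H(A) = 1.5850 bits
H(B) = 0.9864 bits
H(C) = 1.5219 bits

The uniform distribution (where all probabilities equal 1/3) achieves the maximum entropy of log_2(3) = 1.5850 bits.

Distribution A has the highest entropy.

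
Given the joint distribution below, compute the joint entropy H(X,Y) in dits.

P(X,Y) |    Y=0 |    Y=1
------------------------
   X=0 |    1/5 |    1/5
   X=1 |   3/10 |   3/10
0.5933 dits

Joint entropy is H(X,Y) = -Σ_{x,y} p(x,y) log p(x,y).

Summing over all non-zero entries:
H(X,Y) = -[1/5·log_10(1/5) + 1/5·log_10(1/5) + 3/10·log_10(3/10) + 3/10·log_10(3/10)]
H(X,Y) = 0.5933 dits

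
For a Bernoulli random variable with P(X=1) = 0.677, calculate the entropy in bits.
0.9076 bits

The binary entropy function is:
H(p) = -p log(p) - (1-p) log(1-p)

H(0.677) = -0.677 × log_2(0.677) - 0.323 × log_2(0.323)
H(0.677) = 0.9076 bits

Note: Binary entropy is maximized at p=0.5 (H=1 bit) and minimized at p=0 or p=1 (H=0).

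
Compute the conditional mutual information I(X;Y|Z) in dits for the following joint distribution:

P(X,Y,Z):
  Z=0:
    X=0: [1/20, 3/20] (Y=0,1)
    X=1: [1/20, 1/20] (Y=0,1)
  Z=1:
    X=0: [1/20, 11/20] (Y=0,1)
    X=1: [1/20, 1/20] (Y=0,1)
0.0238 dits

Conditional mutual information: I(X;Y|Z) = H(X|Z) + H(Y|Z) - H(X,Y|Z)

H(Z) = 0.2653
H(X,Z) = 0.4729 → H(X|Z) = 0.2076
H(Y,Z) = 0.4729 → H(Y|Z) = 0.2076
H(X,Y,Z) = 0.6567 → H(X,Y|Z) = 0.3914

I(X;Y|Z) = 0.2076 + 0.2076 - 0.3914 = 0.0238 dits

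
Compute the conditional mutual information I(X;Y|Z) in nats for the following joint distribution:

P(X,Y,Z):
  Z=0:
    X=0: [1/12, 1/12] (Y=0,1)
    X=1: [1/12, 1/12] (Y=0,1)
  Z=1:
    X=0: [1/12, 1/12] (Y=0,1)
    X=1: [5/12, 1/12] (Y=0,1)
0.0341 nats

Conditional mutual information: I(X;Y|Z) = H(X|Z) + H(Y|Z) - H(X,Y|Z)

H(Z) = 0.6365
H(X,Z) = 1.2425 → H(X|Z) = 0.6059
H(Y,Z) = 1.2425 → H(Y|Z) = 0.6059
H(X,Y,Z) = 1.8143 → H(X,Y|Z) = 1.1778

I(X;Y|Z) = 0.6059 + 0.6059 - 1.1778 = 0.0341 nats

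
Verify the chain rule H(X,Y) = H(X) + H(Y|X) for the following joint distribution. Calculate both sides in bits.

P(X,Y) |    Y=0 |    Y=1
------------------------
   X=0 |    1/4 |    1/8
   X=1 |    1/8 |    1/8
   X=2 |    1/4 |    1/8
H(X,Y) = 2.5000, H(X) = 1.5613, H(Y|X) = 0.9387 (all in bits)

Chain rule: H(X,Y) = H(X) + H(Y|X)

Left side — joint entropy directly:
H(X,Y) = -Σ p(x,y) log p(x,y) = 2.5000 bits

Right side — compute H(Y|X) from the conditional distributions:
P(X) = (3/8, 1/4, 3/8), so H(X) = 1.5613 bits
H(Y|X) = Σ_x P(X=x) · H(Y|X=x):
  P(Y|X=0) = (2/3, 1/3), H(Y|X=0) = 0.9183, weight P(X=0) = 3/8
  P(Y|X=1) = (1/2, 1/2), H(Y|X=1) = 1.0000, weight P(X=1) = 1/4
  P(Y|X=2) = (2/3, 1/3), H(Y|X=2) = 0.9183, weight P(X=2) = 3/8
H(Y|X) = 0.9387 bits

H(X) + H(Y|X) = 1.5613 + 0.9387 = 2.5000 bits

Both sides equal 2.5000 bits. ✓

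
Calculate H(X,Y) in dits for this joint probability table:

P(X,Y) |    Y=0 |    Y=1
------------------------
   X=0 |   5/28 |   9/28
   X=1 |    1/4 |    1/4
0.5931 dits

Joint entropy is H(X,Y) = -Σ_{x,y} p(x,y) log p(x,y).

Summing over all non-zero entries:
H(X,Y) = -[5/28·log_10(5/28) + 9/28·log_10(9/28) + 1/4·log_10(1/4) + 1/4·log_10(1/4)]
H(X,Y) = 0.5931 dits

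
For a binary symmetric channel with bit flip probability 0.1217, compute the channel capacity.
0.4658 bits

For a binary symmetric channel (BSC) with error probability p:
Capacity C = 1 - H(p) bits per symbol

where H(p) = -p log₂(p) - (1-p) log₂(1-p) is the binary entropy function.

H(0.1217) = 0.5342 bits
C = 1 - 0.5342 = 0.4658 bits per symbol

This means we can reliably transmit up to 0.4658 bits of information per channel use.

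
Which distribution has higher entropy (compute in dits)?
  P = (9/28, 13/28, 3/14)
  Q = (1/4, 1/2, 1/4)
P

Computing entropies in dits:
H(P) = 0.4565
H(Q) = 0.4515

Distribution P has higher entropy.

Intuition: The distribution closer to uniform (more spread out) has higher entropy.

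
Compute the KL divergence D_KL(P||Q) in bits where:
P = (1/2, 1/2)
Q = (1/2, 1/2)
0.0000 bits

KL divergence: D_KL(P||Q) = Σ p(x) log(p(x)/q(x))

Computing term by term:
  x=0: 1/2 × log_2[(1/2)/(1/2)] = 1/2 × 0.0000 = 0.0000
  x=1: 1/2 × log_2[(1/2)/(1/2)] = 1/2 × 0.0000 = 0.0000

D_KL(P||Q) = 0.0000 bits

Note: KL divergence is always non-negative and equals 0 iff P = Q.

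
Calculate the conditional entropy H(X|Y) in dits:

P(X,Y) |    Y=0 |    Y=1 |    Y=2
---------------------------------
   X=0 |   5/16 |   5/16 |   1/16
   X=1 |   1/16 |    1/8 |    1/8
0.2389 dits

Using the chain rule: H(X|Y) = H(X,Y) - H(Y)

First, compute H(X,Y) = 0.6920 dits

Marginal P(Y) = (3/8, 7/16, 3/16)
H(Y) = 0.4531 dits

H(X|Y) = H(X,Y) - H(Y) = 0.6920 - 0.4531 = 0.2389 dits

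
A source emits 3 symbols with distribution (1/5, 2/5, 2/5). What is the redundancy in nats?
0.0437 nats

Redundancy measures how far a source is from maximum entropy:
R = H_max - H(X)

Maximum entropy for 3 symbols: H_max = log_e(3) = 1.0986 nats
Actual entropy: H(X) = 1.0549 nats
Redundancy: R = 1.0986 - 1.0549 = 0.0437 nats

This redundancy represents potential for compression: the source could be compressed by 0.0437 nats per symbol.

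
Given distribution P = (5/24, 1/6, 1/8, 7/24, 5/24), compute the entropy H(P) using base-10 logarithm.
0.6825 dits

Shannon entropy is H(X) = -Σ p(x) log p(x).

For P = (5/24, 1/6, 1/8, 7/24, 5/24):
H = -5/24 × log_10(5/24) -1/6 × log_10(1/6) -1/8 × log_10(1/8) -7/24 × log_10(7/24) -5/24 × log_10(5/24)
H = 0.6825 dits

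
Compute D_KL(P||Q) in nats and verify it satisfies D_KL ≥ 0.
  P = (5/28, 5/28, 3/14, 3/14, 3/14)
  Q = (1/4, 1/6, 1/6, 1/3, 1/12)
0.1138 nats

KL divergence satisfies the Gibbs inequality: D_KL(P||Q) ≥ 0 for all distributions P, Q.

D_KL(P||Q) = Σ p(x) log(p(x)/q(x))
Term by term:
  x=0: 5/28 × log_e[(5/28)/(1/4)] = -0.0601
  x=1: 5/28 × log_e[(5/28)/(1/6)] = 0.0123
  x=2: 3/14 × log_e[(3/14)/(1/6)] = 0.0539
  x=3: 3/14 × log_e[(3/14)/(1/3)] = -0.0947
  x=4: 3/14 × log_e[(3/14)/(1/12)] = 0.2024
D_KL(P||Q) = 0.1138 nats

D_KL(P||Q) = 0.1138 ≥ 0 ✓

This non-negativity is a fundamental property: relative entropy cannot be negative because it measures how different Q is from P.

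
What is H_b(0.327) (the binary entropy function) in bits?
0.9118 bits

The binary entropy function is:
H(p) = -p log(p) - (1-p) log(1-p)

H(0.327) = -0.327 × log_2(0.327) - 0.673 × log_2(0.673)
H(0.327) = 0.9118 bits

Note: Binary entropy is maximized at p=0.5 (H=1 bit) and minimized at p=0 or p=1 (H=0).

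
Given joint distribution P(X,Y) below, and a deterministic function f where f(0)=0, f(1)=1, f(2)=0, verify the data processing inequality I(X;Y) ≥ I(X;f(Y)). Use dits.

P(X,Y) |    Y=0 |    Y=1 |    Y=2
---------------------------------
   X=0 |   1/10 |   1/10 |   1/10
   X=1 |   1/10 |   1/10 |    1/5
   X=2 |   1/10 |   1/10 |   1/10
I(X;Y) = 0.0060, I(X;f(Y)) = 0.0017, inequality holds: 0.0060 ≥ 0.0017

Data Processing Inequality: For any Markov chain X → Y → Z, we have I(X;Y) ≥ I(X;Z).

Here Z = f(Y) is a deterministic function of Y, forming X → Y → Z.

Original I(X;Y) = 0.0060 dits

After applying f:
P(X,Z) where Z=f(Y):
- P(X,Z=0) = P(X,Y=0) + P(X,Y=2)
- P(X,Z=1) = P(X,Y=1)

I(X;Z) = I(X;f(Y)) = 0.0017 dits

Verification: 0.0060 ≥ 0.0017 ✓

Information cannot be created by processing; the function f can only lose information about X.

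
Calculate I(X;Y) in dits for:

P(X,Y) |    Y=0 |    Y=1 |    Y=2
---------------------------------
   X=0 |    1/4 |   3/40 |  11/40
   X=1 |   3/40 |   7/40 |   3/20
0.0299 dits

Mutual information: I(X;Y) = H(X) + H(Y) - H(X,Y)

Marginals:
P(X) = (3/5, 2/5), H(X) = 0.2923 dits
P(Y) = (13/40, 1/4, 17/40), H(Y) = 0.4671 dits

Joint entropy: H(X,Y) = 0.7295 dits

I(X;Y) = 0.2923 + 0.4671 - 0.7295 = 0.0299 dits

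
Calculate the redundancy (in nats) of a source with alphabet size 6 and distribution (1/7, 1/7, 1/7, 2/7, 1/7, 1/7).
0.0439 nats

Redundancy measures how far a source is from maximum entropy:
R = H_max - H(X)

Maximum entropy for 6 symbols: H_max = log_e(6) = 1.7918 nats
Actual entropy: H(X) = 1.7479 nats
Redundancy: R = 1.7918 - 1.7479 = 0.0439 nats

This redundancy represents potential for compression: the source could be compressed by 0.0439 nats per symbol.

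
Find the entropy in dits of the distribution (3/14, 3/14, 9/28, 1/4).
0.5957 dits

Shannon entropy is H(X) = -Σ p(x) log p(x).

For P = (3/14, 3/14, 9/28, 1/4):
H = -3/14 × log_10(3/14) -3/14 × log_10(3/14) -9/28 × log_10(9/28) -1/4 × log_10(1/4)
H = 0.5957 dits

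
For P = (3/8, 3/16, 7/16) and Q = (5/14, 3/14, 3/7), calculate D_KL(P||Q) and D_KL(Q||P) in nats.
D_KL(P||Q) = 0.0023, D_KL(Q||P) = 0.0024

KL divergence is not symmetric: D_KL(P||Q) ≠ D_KL(Q||P) in general.

D_KL(P||Q) = 0.0023 nats
D_KL(Q||P) = 0.0024 nats

No, they are not equal!

This asymmetry is why KL divergence is not a true distance metric.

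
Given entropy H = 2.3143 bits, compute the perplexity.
4.9736

Perplexity is 2^H (or exp(H) for natural log).

H = 2.3143 bits
Perplexity = 2^2.3143 = 4.9736

Interpretation: The model's uncertainty is equivalent to choosing uniformly among 5.0 options.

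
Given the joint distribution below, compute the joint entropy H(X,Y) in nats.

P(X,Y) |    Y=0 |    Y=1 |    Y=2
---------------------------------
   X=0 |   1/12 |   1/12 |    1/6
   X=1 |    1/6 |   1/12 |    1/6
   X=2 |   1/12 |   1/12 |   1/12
2.1383 nats

Joint entropy is H(X,Y) = -Σ_{x,y} p(x,y) log p(x,y).

Summing over all non-zero entries:
H(X,Y) = -[1/12·log_e(1/12) + 1/12·log_e(1/12) + 1/6·log_e(1/6) + 1/6·log_e(1/6) + 1/12·log_e(1/12) + 1/6·log_e(1/6) + 1/12·log_e(1/12) + 1/12·log_e(1/12) + 1/12·log_e(1/12)]
H(X,Y) = 2.1383 nats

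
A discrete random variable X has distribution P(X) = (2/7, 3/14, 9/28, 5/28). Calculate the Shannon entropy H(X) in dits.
0.5908 dits

Shannon entropy is H(X) = -Σ p(x) log p(x).

For P = (2/7, 3/14, 9/28, 5/28):
H = -2/7 × log_10(2/7) -3/14 × log_10(3/14) -9/28 × log_10(9/28) -5/28 × log_10(5/28)
H = 0.5908 dits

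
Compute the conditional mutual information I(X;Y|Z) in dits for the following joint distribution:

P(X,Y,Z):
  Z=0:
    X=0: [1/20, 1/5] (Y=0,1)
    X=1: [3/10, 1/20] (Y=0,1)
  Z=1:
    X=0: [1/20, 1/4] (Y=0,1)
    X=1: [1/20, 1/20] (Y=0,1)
0.0692 dits

Conditional mutual information: I(X;Y|Z) = H(X|Z) + H(Y|Z) - H(X,Y|Z)

H(Z) = 0.2923
H(X,Z) = 0.5670 → H(X|Z) = 0.2747
H(Y,Z) = 0.5670 → H(Y|Z) = 0.2747
H(X,Y,Z) = 0.7724 → H(X,Y|Z) = 0.4801

I(X;Y|Z) = 0.2747 + 0.2747 - 0.4801 = 0.0692 dits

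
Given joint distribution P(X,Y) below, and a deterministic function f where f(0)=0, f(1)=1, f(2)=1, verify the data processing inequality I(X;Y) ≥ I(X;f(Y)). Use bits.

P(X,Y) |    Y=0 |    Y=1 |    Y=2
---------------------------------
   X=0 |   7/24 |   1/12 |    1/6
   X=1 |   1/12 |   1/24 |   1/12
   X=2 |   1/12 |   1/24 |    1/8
I(X;Y) = 0.0266, I(X;f(Y)) = 0.0238, inequality holds: 0.0266 ≥ 0.0238

Data Processing Inequality: For any Markov chain X → Y → Z, we have I(X;Y) ≥ I(X;Z).

Here Z = f(Y) is a deterministic function of Y, forming X → Y → Z.

Original I(X;Y) = 0.0266 bits

After applying f:
P(X,Z) where Z=f(Y):
- P(X,Z=0) = P(X,Y=0)
- P(X,Z=1) = P(X,Y=1) + P(X,Y=2)

I(X;Z) = I(X;f(Y)) = 0.0238 bits

Verification: 0.0266 ≥ 0.0238 ✓

Information cannot be created by processing; the function f can only lose information about X.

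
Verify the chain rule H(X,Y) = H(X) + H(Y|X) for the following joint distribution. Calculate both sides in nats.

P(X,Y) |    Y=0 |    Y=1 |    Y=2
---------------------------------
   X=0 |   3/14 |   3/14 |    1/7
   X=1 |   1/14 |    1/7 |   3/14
H(X,Y) = 1.7348, H(X) = 0.6829, H(Y|X) = 1.0519 (all in nats)

Chain rule: H(X,Y) = H(X) + H(Y|X)

Left side — joint entropy directly:
H(X,Y) = -Σ p(x,y) log p(x,y) = 1.7348 nats

Right side — compute H(Y|X) from the conditional distributions:
P(X) = (4/7, 3/7), so H(X) = 0.6829 nats
H(Y|X) = Σ_x P(X=x) · H(Y|X=x):
  P(Y|X=0) = (3/8, 3/8, 1/4), H(Y|X=0) = 1.0822, weight P(X=0) = 4/7
  P(Y|X=1) = (1/6, 1/3, 1/2), H(Y|X=1) = 1.0114, weight P(X=1) = 3/7
H(Y|X) = 1.0519 nats

H(X) + H(Y|X) = 0.6829 + 1.0519 = 1.7348 nats

Both sides equal 1.7348 nats. ✓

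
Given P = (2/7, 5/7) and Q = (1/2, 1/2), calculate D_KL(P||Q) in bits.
0.1369 bits

KL divergence: D_KL(P||Q) = Σ p(x) log(p(x)/q(x))

Computing term by term:
  x=0: 2/7 × log_2[(2/7)/(1/2)] = 2/7 × -0.8074 = -0.2307
  x=1: 5/7 × log_2[(5/7)/(1/2)] = 5/7 × 0.5146 = 0.3676

D_KL(P||Q) = 0.1369 bits

Note: KL divergence is always non-negative and equals 0 iff P = Q.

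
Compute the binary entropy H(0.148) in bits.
0.6048 bits

The binary entropy function is:
H(p) = -p log(p) - (1-p) log(1-p)

H(0.148) = -0.148 × log_2(0.148) - 0.852 × log_2(0.852)
H(0.148) = 0.6048 bits

Note: Binary entropy is maximized at p=0.5 (H=1 bit) and minimized at p=0 or p=1 (H=0).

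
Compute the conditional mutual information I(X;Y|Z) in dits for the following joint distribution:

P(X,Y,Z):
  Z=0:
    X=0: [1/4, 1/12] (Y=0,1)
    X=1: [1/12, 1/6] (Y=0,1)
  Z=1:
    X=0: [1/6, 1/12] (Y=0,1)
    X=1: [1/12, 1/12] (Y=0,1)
0.0250 dits

Conditional mutual information: I(X;Y|Z) = H(X|Z) + H(Y|Z) - H(X,Y|Z)

H(Z) = 0.2950
H(X,Z) = 0.5898 → H(X|Z) = 0.2948
H(Y,Z) = 0.5898 → H(Y|Z) = 0.2948
H(X,Y,Z) = 0.8596 → H(X,Y|Z) = 0.5646

I(X;Y|Z) = 0.2948 + 0.2948 - 0.5646 = 0.0250 dits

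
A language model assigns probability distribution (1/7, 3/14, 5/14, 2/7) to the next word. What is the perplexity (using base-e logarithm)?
3.7952

Perplexity is e^H (or exp(H) for natural log).

First, H = -Σ p log p = 1.3337 nats
Perplexity = e^1.3337 = 3.7952

Interpretation: The model's uncertainty is equivalent to choosing uniformly among 3.8 options.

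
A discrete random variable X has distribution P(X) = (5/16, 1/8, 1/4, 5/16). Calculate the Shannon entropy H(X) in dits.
0.5791 dits

Shannon entropy is H(X) = -Σ p(x) log p(x).

For P = (5/16, 1/8, 1/4, 5/16):
H = -5/16 × log_10(5/16) -1/8 × log_10(1/8) -1/4 × log_10(1/4) -5/16 × log_10(5/16)
H = 0.5791 dits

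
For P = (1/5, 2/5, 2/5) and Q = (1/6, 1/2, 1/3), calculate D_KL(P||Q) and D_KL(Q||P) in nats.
D_KL(P||Q) = 0.0201, D_KL(Q||P) = 0.0204

KL divergence is not symmetric: D_KL(P||Q) ≠ D_KL(Q||P) in general.

D_KL(P||Q) = 0.0201 nats
D_KL(Q||P) = 0.0204 nats

No, they are not equal!

This asymmetry is why KL divergence is not a true distance metric.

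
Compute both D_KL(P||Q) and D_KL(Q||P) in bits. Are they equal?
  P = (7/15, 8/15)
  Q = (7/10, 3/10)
D_KL(P||Q) = 0.1697, D_KL(Q||P) = 0.1605

KL divergence is not symmetric: D_KL(P||Q) ≠ D_KL(Q||P) in general.

D_KL(P||Q) = 0.1697 bits
D_KL(Q||P) = 0.1605 bits

No, they are not equal!

This asymmetry is why KL divergence is not a true distance metric.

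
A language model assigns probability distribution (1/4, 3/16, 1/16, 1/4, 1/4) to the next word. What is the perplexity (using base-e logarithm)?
4.6038

Perplexity is e^H (or exp(H) for natural log).

First, H = -Σ p log p = 1.5269 nats
Perplexity = e^1.5269 = 4.6038

Interpretation: The model's uncertainty is equivalent to choosing uniformly among 4.6 options.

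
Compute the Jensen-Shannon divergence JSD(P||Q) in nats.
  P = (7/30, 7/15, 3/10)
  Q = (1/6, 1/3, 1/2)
0.0210 nats

Jensen-Shannon divergence is:
JSD(P||Q) = 0.5 × D_KL(P||M) + 0.5 × D_KL(Q||M)
where M = 0.5 × (P + Q) is the mixture distribution.

M = 0.5 × (7/30, 7/15, 3/10) + 0.5 × (1/6, 1/3, 1/2) = (1/5, 2/5, 2/5)

D_KL(P||M) = 0.0216 nats
D_KL(Q||M) = 0.0204 nats

JSD(P||Q) = 0.5 × 0.0216 + 0.5 × 0.0204 = 0.0210 nats

Unlike KL divergence, JSD is symmetric and bounded: 0 ≤ JSD ≤ log(2).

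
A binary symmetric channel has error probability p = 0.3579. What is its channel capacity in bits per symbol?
0.0591 bits

For a binary symmetric channel (BSC) with error probability p:
Capacity C = 1 - H(p) bits per symbol

where H(p) = -p log₂(p) - (1-p) log₂(1-p) is the binary entropy function.

H(0.3579) = 0.9409 bits
C = 1 - 0.9409 = 0.0591 bits per symbol

This means we can reliably transmit up to 0.0591 bits of information per channel use.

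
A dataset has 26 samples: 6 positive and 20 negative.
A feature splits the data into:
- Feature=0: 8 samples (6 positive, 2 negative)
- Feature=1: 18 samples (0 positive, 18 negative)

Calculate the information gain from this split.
0.5297 bits

Information Gain = H(Y) - H(Y|Feature)

Before split:
P(positive) = 6/26 = 0.2308
H(Y) = 0.7793 bits

After split:
Feature=0: H = 0.8113 bits (weight = 8/26)
Feature=1: H = 0.0000 bits (weight = 18/26)
H(Y|Feature) = (8/26)×0.8113 + (18/26)×0.0000 = 0.2496 bits

Information Gain = 0.7793 - 0.2496 = 0.5297 bits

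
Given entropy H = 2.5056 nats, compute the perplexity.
12.2509

Perplexity is e^H (or exp(H) for natural log).

H = 2.5056 nats
Perplexity = e^2.5056 = 12.2509

Interpretation: The model's uncertainty is equivalent to choosing uniformly among 12.3 options.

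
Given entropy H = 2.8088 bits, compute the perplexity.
7.0070

Perplexity is 2^H (or exp(H) for natural log).

H = 2.8088 bits
Perplexity = 2^2.8088 = 7.0070

Interpretation: The model's uncertainty is equivalent to choosing uniformly among 7.0 options.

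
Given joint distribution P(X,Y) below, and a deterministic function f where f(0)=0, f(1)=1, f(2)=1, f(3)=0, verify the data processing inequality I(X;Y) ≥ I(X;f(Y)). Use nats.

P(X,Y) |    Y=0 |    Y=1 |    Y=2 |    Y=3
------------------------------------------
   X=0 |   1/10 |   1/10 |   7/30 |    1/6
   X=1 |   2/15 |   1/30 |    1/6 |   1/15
I(X;Y) = 0.0274, I(X;f(Y)) = 0.0015, inequality holds: 0.0274 ≥ 0.0015

Data Processing Inequality: For any Markov chain X → Y → Z, we have I(X;Y) ≥ I(X;Z).

Here Z = f(Y) is a deterministic function of Y, forming X → Y → Z.

Original I(X;Y) = 0.0274 nats

After applying f:
P(X,Z) where Z=f(Y):
- P(X,Z=0) = P(X,Y=0) + P(X,Y=3)
- P(X,Z=1) = P(X,Y=1) + P(X,Y=2)

I(X;Z) = I(X;f(Y)) = 0.0015 nats

Verification: 0.0274 ≥ 0.0015 ✓

Information cannot be created by processing; the function f can only lose information about X.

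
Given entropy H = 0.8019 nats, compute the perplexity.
2.2298

Perplexity is e^H (or exp(H) for natural log).

H = 0.8019 nats
Perplexity = e^0.8019 = 2.2298

Interpretation: The model's uncertainty is equivalent to choosing uniformly among 2.2 options.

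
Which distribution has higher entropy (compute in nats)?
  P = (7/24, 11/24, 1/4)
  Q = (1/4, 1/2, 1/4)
P

Computing entropies in nats:
H(P) = 1.0635
H(Q) = 1.0397

Distribution P has higher entropy.

Intuition: The distribution closer to uniform (more spread out) has higher entropy.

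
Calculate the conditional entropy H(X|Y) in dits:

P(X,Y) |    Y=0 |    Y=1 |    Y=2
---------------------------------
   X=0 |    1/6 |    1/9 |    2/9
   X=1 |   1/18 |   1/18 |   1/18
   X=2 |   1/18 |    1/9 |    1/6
0.4300 dits

Using the chain rule: H(X|Y) = H(X,Y) - H(Y)

First, compute H(X,Y) = 0.8955 dits

Marginal P(Y) = (5/18, 5/18, 4/9)
H(Y) = 0.4656 dits

H(X|Y) = H(X,Y) - H(Y) = 0.8955 - 0.4656 = 0.4300 dits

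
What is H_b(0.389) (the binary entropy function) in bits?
0.9642 bits

The binary entropy function is:
H(p) = -p log(p) - (1-p) log(1-p)

H(0.389) = -0.389 × log_2(0.389) - 0.611 × log_2(0.611)
H(0.389) = 0.9642 bits

Note: Binary entropy is maximized at p=0.5 (H=1 bit) and minimized at p=0 or p=1 (H=0).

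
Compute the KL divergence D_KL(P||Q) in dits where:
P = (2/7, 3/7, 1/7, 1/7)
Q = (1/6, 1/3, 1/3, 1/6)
0.0515 dits

KL divergence: D_KL(P||Q) = Σ p(x) log(p(x)/q(x))

Computing term by term:
  x=0: 2/7 × log_10[(2/7)/(1/6)] = 2/7 × 0.2341 = 0.0669
  x=1: 3/7 × log_10[(3/7)/(1/3)] = 3/7 × 0.1091 = 0.0468
  x=2: 1/7 × log_10[(1/7)/(1/3)] = 1/7 × -0.3680 = -0.0526
  x=3: 1/7 × log_10[(1/7)/(1/6)] = 1/7 × -0.0669 = -0.0096

D_KL(P||Q) = 0.0515 dits

Note: KL divergence is always non-negative and equals 0 iff P = Q.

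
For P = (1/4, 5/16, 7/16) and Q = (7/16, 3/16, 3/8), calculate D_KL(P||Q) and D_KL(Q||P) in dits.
D_KL(P||Q) = 0.0379, D_KL(Q||P) = 0.0396

KL divergence is not symmetric: D_KL(P||Q) ≠ D_KL(Q||P) in general.

D_KL(P||Q) = 0.0379 dits
D_KL(Q||P) = 0.0396 dits

No, they are not equal!

This asymmetry is why KL divergence is not a true distance metric.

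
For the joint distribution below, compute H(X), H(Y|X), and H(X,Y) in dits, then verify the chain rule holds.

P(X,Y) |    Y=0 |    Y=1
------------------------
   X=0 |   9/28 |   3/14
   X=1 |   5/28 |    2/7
H(X,Y) = 0.5908, H(X) = 0.2999, H(Y|X) = 0.2909 (all in dits)

Chain rule: H(X,Y) = H(X) + H(Y|X)

Left side — joint entropy directly:
H(X,Y) = -Σ p(x,y) log p(x,y) = 0.5908 dits

Right side — compute H(Y|X) from the conditional distributions:
P(X) = (15/28, 13/28), so H(X) = 0.2999 dits
H(Y|X) = Σ_x P(X=x) · H(Y|X=x):
  P(Y|X=0) = (3/5, 2/5), H(Y|X=0) = 0.2923, weight P(X=0) = 15/28
  P(Y|X=1) = (5/13, 8/13), H(Y|X=1) = 0.2894, weight P(X=1) = 13/28
H(Y|X) = 0.2909 dits

H(X) + H(Y|X) = 0.2999 + 0.2909 = 0.5908 dits

Both sides equal 0.5908 dits. ✓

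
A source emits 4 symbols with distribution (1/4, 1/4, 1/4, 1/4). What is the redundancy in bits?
0.0000 bits

Redundancy measures how far a source is from maximum entropy:
R = H_max - H(X)

Maximum entropy for 4 symbols: H_max = log_2(4) = 2.0000 bits
Actual entropy: H(X) = 2.0000 bits
Redundancy: R = 2.0000 - 2.0000 = 0.0000 bits

This redundancy represents potential for compression: the source could be compressed by 0.0000 bits per symbol.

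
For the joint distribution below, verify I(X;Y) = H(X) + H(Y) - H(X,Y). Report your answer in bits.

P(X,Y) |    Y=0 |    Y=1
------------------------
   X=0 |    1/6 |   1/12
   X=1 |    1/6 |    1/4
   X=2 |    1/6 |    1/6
I(X;Y) = 0.0325 bits

Mutual information has multiple equivalent forms:
- I(X;Y) = H(X) - H(X|Y)
- I(X;Y) = H(Y) - H(Y|X)
- I(X;Y) = H(X) + H(Y) - H(X,Y)

Computing all quantities:
H(X) = 1.5546, H(Y) = 1.0000, H(X,Y) = 2.5221
H(X|Y) = 1.5221, H(Y|X) = 0.9675

Verification:
H(X) - H(X|Y) = 1.5546 - 1.5221 = 0.0325
H(Y) - H(Y|X) = 1.0000 - 0.9675 = 0.0325
H(X) + H(Y) - H(X,Y) = 1.5546 + 1.0000 - 2.5221 = 0.0325

All forms give I(X;Y) = 0.0325 bits. ✓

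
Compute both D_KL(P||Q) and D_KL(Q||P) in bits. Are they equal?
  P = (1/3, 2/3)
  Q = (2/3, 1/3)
D_KL(P||Q) = 0.3333, D_KL(Q||P) = 0.3333

KL divergence is not symmetric: D_KL(P||Q) ≠ D_KL(Q||P) in general.

D_KL(P||Q) = 0.3333 bits
D_KL(Q||P) = 0.3333 bits

In this case they happen to be equal (to 4 decimal places).

This asymmetry is why KL divergence is not a true distance metric.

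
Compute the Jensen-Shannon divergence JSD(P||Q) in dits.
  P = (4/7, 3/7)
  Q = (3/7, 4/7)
0.0044 dits

Jensen-Shannon divergence is:
JSD(P||Q) = 0.5 × D_KL(P||M) + 0.5 × D_KL(Q||M)
where M = 0.5 × (P + Q) is the mixture distribution.

M = 0.5 × (4/7, 3/7) + 0.5 × (3/7, 4/7) = (1/2, 1/2)

D_KL(P||M) = 0.0044 dits
D_KL(Q||M) = 0.0044 dits

JSD(P||Q) = 0.5 × 0.0044 + 0.5 × 0.0044 = 0.0044 dits

Unlike KL divergence, JSD is symmetric and bounded: 0 ≤ JSD ≤ log(2).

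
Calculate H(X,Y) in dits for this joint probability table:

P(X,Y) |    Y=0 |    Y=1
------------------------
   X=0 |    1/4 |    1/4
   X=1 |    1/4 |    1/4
0.6021 dits

Joint entropy is H(X,Y) = -Σ_{x,y} p(x,y) log p(x,y).

Summing over all non-zero entries:
H(X,Y) = -[1/4·log_10(1/4) + 1/4·log_10(1/4) + 1/4·log_10(1/4) + 1/4·log_10(1/4)]
H(X,Y) = 0.6021 dits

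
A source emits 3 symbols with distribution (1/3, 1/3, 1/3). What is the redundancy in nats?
0.0000 nats

Redundancy measures how far a source is from maximum entropy:
R = H_max - H(X)

Maximum entropy for 3 symbols: H_max = log_e(3) = 1.0986 nats
Actual entropy: H(X) = 1.0986 nats
Redundancy: R = 1.0986 - 1.0986 = 0.0000 nats

This redundancy represents potential for compression: the source could be compressed by 0.0000 nats per symbol.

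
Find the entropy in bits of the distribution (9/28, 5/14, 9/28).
1.5831 bits

Shannon entropy is H(X) = -Σ p(x) log p(x).

For P = (9/28, 5/14, 9/28):
H = -9/28 × log_2(9/28) -5/14 × log_2(5/14) -9/28 × log_2(9/28)
H = 1.5831 bits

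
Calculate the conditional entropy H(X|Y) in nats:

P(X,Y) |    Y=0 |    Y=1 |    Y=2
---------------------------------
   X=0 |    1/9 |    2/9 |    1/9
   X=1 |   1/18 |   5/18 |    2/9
0.6617 nats

Using the chain rule: H(X|Y) = H(X,Y) - H(Y)

First, compute H(X,Y) = 1.6731 nats

Marginal P(Y) = (1/6, 1/2, 1/3)
H(Y) = 1.0114 nats

H(X|Y) = H(X,Y) - H(Y) = 1.6731 - 1.0114 = 0.6617 nats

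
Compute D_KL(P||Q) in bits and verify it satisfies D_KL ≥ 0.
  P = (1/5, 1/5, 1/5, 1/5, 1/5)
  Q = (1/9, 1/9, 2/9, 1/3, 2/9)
0.1310 bits

KL divergence satisfies the Gibbs inequality: D_KL(P||Q) ≥ 0 for all distributions P, Q.

D_KL(P||Q) = Σ p(x) log(p(x)/q(x))
Term by term:
  x=0: 1/5 × log_2[(1/5)/(1/9)] = 0.1696
  x=1: 1/5 × log_2[(1/5)/(1/9)] = 0.1696
  x=2: 1/5 × log_2[(1/5)/(2/9)] = -0.0304
  x=3: 1/5 × log_2[(1/5)/(1/3)] = -0.1474
  x=4: 1/5 × log_2[(1/5)/(2/9)] = -0.0304
D_KL(P||Q) = 0.1310 bits

D_KL(P||Q) = 0.1310 ≥ 0 ✓

This non-negativity is a fundamental property: relative entropy cannot be negative because it measures how different Q is from P.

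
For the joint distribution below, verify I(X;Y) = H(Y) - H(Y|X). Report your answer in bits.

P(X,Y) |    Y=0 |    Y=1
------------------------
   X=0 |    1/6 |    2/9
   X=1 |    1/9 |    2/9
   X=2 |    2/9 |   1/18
I(X;Y) = 0.1102 bits

Mutual information has multiple equivalent forms:
- I(X;Y) = H(X) - H(X|Y)
- I(X;Y) = H(Y) - H(Y|X)
- I(X;Y) = H(X) + H(Y) - H(X,Y)

Computing all quantities:
H(X) = 1.5715, H(Y) = 1.0000, H(X,Y) = 2.4613
H(X|Y) = 1.4613, H(Y|X) = 0.8898

Verification:
H(X) - H(X|Y) = 1.5715 - 1.4613 = 0.1102
H(Y) - H(Y|X) = 1.0000 - 0.8898 = 0.1102
H(X) + H(Y) - H(X,Y) = 1.5715 + 1.0000 - 2.4613 = 0.1102

All forms give I(X;Y) = 0.1102 bits. ✓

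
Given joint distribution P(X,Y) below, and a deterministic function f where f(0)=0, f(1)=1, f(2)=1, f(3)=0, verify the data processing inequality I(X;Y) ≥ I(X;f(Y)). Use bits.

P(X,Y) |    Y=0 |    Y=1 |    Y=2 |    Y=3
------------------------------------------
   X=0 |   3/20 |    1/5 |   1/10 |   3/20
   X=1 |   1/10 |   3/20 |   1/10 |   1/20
I(X;Y) = 0.0211, I(X;f(Y)) = 0.0110, inequality holds: 0.0211 ≥ 0.0110

Data Processing Inequality: For any Markov chain X → Y → Z, we have I(X;Y) ≥ I(X;Z).

Here Z = f(Y) is a deterministic function of Y, forming X → Y → Z.

Original I(X;Y) = 0.0211 bits

After applying f:
P(X,Z) where Z=f(Y):
- P(X,Z=0) = P(X,Y=0) + P(X,Y=3)
- P(X,Z=1) = P(X,Y=1) + P(X,Y=2)

I(X;Z) = I(X;f(Y)) = 0.0110 bits

Verification: 0.0211 ≥ 0.0110 ✓

Information cannot be created by processing; the function f can only lose information about X.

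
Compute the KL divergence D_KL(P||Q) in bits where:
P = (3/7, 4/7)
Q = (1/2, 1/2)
0.0148 bits

KL divergence: D_KL(P||Q) = Σ p(x) log(p(x)/q(x))

Computing term by term:
  x=0: 3/7 × log_2[(3/7)/(1/2)] = 3/7 × -0.2224 = -0.0953
  x=1: 4/7 × log_2[(4/7)/(1/2)] = 4/7 × 0.1926 = 0.1101

D_KL(P||Q) = 0.0148 bits

Note: KL divergence is always non-negative and equals 0 iff P = Q.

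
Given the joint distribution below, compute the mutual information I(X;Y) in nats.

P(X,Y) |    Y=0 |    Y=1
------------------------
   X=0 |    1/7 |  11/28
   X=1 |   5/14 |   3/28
0.1317 nats

Mutual information: I(X;Y) = H(X) + H(Y) - H(X,Y)

Marginals:
P(X) = (15/28, 13/28), H(X) = 0.6906 nats
P(Y) = (1/2, 1/2), H(Y) = 0.6931 nats

Joint entropy: H(X,Y) = 1.2521 nats

I(X;Y) = 0.6906 + 0.6931 - 1.2521 = 0.1317 nats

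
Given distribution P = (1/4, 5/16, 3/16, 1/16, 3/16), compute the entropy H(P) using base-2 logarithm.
2.1800 bits

Shannon entropy is H(X) = -Σ p(x) log p(x).

For P = (1/4, 5/16, 3/16, 1/16, 3/16):
H = -1/4 × log_2(1/4) -5/16 × log_2(5/16) -3/16 × log_2(3/16) -1/16 × log_2(1/16) -3/16 × log_2(3/16)
H = 2.1800 bits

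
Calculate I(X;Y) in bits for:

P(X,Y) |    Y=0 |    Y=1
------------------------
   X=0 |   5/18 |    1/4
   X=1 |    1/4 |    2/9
0.0000 bits

Mutual information: I(X;Y) = H(X) + H(Y) - H(X,Y)

Marginals:
P(X) = (19/36, 17/36), H(X) = 0.9978 bits
P(Y) = (19/36, 17/36), H(Y) = 0.9978 bits

Joint entropy: H(X,Y) = 1.9955 bits

I(X;Y) = 0.9978 + 0.9978 - 1.9955 = 0.0000 bits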